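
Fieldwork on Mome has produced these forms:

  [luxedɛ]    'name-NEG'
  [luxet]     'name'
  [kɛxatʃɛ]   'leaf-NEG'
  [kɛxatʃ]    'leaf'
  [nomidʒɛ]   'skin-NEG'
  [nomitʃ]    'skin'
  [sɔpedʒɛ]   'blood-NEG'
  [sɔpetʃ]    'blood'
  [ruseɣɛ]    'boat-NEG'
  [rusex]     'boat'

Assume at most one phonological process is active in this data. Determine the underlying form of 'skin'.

/nomidʒ/

The root 'skin' surfaces as [nomidʒɛ] and [nomitʃ], with a stem-final [dʒ] ~ [tʃ] alternation.
If /tʃ/ were underlying and a rule turned it into [dʒ] before the NEG suffix, 'leaf' would also alternate; but it has [tʃ] in both [kɛxatʃɛ] and [kɛxatʃ].
Therefore /dʒ/ is basic and [tʃ] is derived by word-final obstruent devoicing (voiced obstruents become voiceless word-finally).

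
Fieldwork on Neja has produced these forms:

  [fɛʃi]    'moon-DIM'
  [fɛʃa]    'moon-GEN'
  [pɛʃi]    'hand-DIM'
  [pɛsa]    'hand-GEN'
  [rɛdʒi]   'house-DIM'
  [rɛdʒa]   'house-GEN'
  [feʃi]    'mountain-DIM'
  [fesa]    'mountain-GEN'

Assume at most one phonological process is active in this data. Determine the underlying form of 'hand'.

/pɛs/

'hand' shows [ʃ] ~ [s] at the end of the stem ([pɛʃi] vs [pɛsa]).
Compare 'moon', with invariant [ʃ] in [fɛʃi] and [fɛʃa]: an analysis with underlying /ʃ/ and a rule producing [s] before the GEN suffix would wrongly predict alternation here too.
The alternation reflects palatalization before a front vowel: /s/ becomes palato-alveolar [ʃ] before a front vowel. /s/ is underlying.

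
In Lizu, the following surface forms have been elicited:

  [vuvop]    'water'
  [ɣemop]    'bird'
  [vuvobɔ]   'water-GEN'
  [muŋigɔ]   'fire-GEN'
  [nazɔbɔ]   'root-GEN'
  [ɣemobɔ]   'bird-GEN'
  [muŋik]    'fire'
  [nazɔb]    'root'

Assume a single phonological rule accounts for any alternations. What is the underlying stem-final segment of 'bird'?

The root 'bird' surfaces as [ɣemop] and [ɣemobɔ], with a stem-final [p] ~ [b] alternation.
The stem 'root' ([nazɔb], [nazɔbɔ]) shows [b] unchanged in both environments, so [b] cannot be basic with [p] derived in isolation.
The alternation reflects intervocalic voicing: voiceless stops become voiced between vowels. /p/ is underlying.

/p/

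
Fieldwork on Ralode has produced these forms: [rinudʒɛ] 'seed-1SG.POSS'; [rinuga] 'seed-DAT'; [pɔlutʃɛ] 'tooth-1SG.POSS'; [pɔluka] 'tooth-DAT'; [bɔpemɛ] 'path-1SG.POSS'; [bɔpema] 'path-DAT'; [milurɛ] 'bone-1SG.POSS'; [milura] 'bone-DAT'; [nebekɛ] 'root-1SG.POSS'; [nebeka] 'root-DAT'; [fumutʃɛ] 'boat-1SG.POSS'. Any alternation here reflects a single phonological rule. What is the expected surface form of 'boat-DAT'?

[fumuka]

The root 'tooth' surfaces as [pɔlutʃɛ] and [pɔluka], with a stem-final [tʃ] ~ [k] alternation.
Compare 'root', with invariant [k] in [nebekɛ] and [nebeka]: an analysis with underlying /k/ and a rule producing [tʃ] before the 1SG.POSS suffix would wrongly predict alternation here too.
Therefore /tʃ/ is basic and [k] is derived by depalatalization (palato-alveolar /tʃ/ and /dʒ/ become [k] and [g] when no front vowel follows).
The one attested form of 'boat', [fumutʃɛ], shows underlying /fumutʃ/. Applying the same rule when no front vowel follows gives [fumuka].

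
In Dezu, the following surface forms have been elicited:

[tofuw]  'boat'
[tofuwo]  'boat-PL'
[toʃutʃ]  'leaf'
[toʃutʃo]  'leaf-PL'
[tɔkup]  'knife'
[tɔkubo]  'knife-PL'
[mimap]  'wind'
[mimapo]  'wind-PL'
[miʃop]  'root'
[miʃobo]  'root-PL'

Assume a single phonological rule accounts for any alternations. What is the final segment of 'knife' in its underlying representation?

/b/

The stem for 'knife' ends in [p] in [tɔkup] but [b] in [tɔkubo].
Compare 'wind', with invariant [p] in [mimap] and [mimapo]: an analysis with underlying /p/ and a rule producing [b] before the PL suffix would wrongly predict alternation here too.
The alternation reflects word-final obstruent devoicing: voiced obstruents become voiceless word-finally. /b/ is underlying.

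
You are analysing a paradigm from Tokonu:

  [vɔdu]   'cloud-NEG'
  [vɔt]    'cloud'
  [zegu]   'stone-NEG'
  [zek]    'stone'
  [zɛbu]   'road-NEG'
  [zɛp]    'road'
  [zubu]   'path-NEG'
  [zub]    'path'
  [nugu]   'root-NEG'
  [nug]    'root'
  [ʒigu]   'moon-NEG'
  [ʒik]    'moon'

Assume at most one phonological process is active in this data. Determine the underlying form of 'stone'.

'stone' shows [g] ~ [k] at the end of the stem ([zegu] vs [zek]).
But 'root' keeps [g] in both environments ([nugu], [nug]), so there is no rule changing /g/ to [k] in isolation.
The alternation reflects intervocalic voicing: voiceless stops become voiced between vowels. /k/ is underlying.

/zek/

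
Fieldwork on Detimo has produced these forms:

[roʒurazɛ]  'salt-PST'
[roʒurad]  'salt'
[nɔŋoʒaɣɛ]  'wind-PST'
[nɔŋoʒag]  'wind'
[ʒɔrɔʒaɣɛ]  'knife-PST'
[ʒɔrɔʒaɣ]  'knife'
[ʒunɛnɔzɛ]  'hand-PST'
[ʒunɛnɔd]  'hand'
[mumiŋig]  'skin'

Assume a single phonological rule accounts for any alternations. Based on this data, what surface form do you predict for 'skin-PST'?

[mumiŋiɣɛ]

'wind' shows [ɣ] ~ [g] at the end of the stem ([nɔŋoʒaɣɛ] vs [nɔŋoʒag]).
The stem 'knife' ([ʒɔrɔʒaɣɛ], [ʒɔrɔʒaɣ]) shows [ɣ] unchanged in both environments, so [ɣ] cannot be basic with [g] derived in isolation.
The underlying segment must be /g/; voiced stops become fricatives between vowels, yielding [ɣ] there.
The one attested form of 'skin', [mumiŋig], shows underlying /mumiŋig/. Applying the same rule between vowels gives [mumiŋiɣɛ].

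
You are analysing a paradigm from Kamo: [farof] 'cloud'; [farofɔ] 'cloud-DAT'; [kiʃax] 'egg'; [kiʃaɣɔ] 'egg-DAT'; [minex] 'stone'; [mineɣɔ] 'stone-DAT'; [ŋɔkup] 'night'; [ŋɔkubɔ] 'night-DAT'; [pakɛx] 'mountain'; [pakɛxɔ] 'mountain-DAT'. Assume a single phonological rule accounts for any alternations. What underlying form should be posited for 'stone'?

The root 'stone' surfaces as [minex] and [mineɣɔ], with a stem-final [x] ~ [ɣ] alternation.
The stem 'mountain' ([pakɛx], [pakɛxɔ]) shows [x] unchanged in both environments, so [x] cannot be basic with [ɣ] derived before the DAT suffix.
Therefore /ɣ/ is basic and [x] is derived by word-final obstruent devoicing (voiced obstruents become voiceless word-finally).

/mineɣ/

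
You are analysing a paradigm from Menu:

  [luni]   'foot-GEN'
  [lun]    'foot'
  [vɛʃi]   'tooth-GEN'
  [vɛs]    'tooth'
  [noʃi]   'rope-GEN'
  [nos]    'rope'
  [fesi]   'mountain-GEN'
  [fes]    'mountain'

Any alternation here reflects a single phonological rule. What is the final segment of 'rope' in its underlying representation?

'rope' shows [ʃ] ~ [s] at the end of the stem ([noʃi] vs [nos]).
Compare 'mountain', with invariant [s] in [fesi] and [fes]: an analysis with underlying /s/ and a rule producing [ʃ] before the GEN suffix would wrongly predict alternation here too.
The alternation reflects depalatalization: palato-alveolar /ʃ/ becomes [s] when no front vowel follows. /ʃ/ is underlying.

/ʃ/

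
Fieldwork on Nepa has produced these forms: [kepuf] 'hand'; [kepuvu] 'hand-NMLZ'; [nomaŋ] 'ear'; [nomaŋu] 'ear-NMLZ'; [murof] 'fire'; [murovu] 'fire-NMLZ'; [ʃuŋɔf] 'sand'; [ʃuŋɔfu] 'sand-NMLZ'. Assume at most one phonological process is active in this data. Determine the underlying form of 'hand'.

/kepuv/

The root 'hand' surfaces as [kepuf] and [kepuvu], with a stem-final [f] ~ [v] alternation.
Compare 'sand', with invariant [f] in [ʃuŋɔf] and [ʃuŋɔfu]: an analysis with underlying /f/ and a rule producing [v] before the NMLZ suffix would wrongly predict alternation here too.
So /v/ is underlying, and a rule of word-final obstruent devoicing — voiced obstruents become voiceless word-finally — gives [f].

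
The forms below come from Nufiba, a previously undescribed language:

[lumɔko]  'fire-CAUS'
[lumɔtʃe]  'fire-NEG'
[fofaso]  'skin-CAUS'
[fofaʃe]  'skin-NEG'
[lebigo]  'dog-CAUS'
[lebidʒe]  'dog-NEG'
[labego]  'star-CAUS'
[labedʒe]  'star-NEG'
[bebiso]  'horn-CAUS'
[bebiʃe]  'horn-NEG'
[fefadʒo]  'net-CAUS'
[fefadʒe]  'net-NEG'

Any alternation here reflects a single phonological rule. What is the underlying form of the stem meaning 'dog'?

/lebig/

In [lebigo] and [lebidʒe] the final segment of 'dog' alternates: [g] ~ [dʒ].
Compare 'net', with invariant [dʒ] in [fefadʒo] and [fefadʒe]: an analysis with underlying /dʒ/ and a rule producing [g] before the CAUS suffix would wrongly predict alternation here too.
The alternation reflects palatalization before a front vowel: /k/, /g/ and /s/ become palato-alveolar [tʃ], [dʒ] and [ʃ] before a front vowel. /g/ is underlying.
So 'dog' = /lebig/.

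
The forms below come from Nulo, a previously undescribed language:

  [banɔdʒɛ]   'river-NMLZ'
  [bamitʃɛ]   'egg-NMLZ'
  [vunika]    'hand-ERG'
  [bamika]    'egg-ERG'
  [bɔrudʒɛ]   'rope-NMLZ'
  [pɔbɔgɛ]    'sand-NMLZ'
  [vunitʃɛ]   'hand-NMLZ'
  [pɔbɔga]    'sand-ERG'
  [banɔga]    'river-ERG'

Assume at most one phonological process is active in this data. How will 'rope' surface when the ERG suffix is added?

The stem for 'river' ends in [g] in [banɔga] but [dʒ] in [banɔdʒɛ].
The stem 'sand' ([pɔbɔga], [pɔbɔgɛ]) shows [g] unchanged in both environments, so [g] cannot be basic with [dʒ] derived before the NMLZ suffix.
Therefore /dʒ/ is basic and [g] is derived by depalatalization (palato-alveolar /tʃ/ and /dʒ/ become [k] and [g] when no front vowel follows).
The one attested form of 'rope', [bɔrudʒɛ], shows underlying /bɔrudʒ/. Applying the same rule when no front vowel follows gives [bɔruga].

[bɔruga]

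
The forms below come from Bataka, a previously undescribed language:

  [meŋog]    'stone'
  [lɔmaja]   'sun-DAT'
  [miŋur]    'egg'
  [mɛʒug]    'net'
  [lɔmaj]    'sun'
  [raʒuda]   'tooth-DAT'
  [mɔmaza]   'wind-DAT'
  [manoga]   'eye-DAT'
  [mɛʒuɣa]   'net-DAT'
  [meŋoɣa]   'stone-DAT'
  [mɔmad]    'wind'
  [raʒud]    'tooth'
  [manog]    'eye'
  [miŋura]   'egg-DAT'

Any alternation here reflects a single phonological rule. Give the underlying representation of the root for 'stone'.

/meŋoɣ/

In [meŋog] and [meŋoɣa] the final segment of 'stone' alternates: [g] ~ [ɣ].
But 'eye' keeps [g] in both environments ([manog], [manoga]), so there is no rule changing /g/ to [ɣ] before the DAT suffix.
The underlying segment must be /ɣ/; voiced fricatives become stops word-finally, yielding [g] there.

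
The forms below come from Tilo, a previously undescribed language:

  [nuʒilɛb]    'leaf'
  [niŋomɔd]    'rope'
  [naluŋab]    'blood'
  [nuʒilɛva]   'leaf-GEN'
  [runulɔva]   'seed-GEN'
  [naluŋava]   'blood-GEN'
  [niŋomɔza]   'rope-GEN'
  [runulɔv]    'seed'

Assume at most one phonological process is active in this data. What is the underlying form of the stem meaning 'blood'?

/naluŋab/

The stem for 'blood' ends in [b] in [naluŋab] but [v] in [naluŋava].
Compare 'seed', with invariant [v] in [runulɔv] and [runulɔva]: an analysis with underlying /v/ and a rule producing [b] in isolation would wrongly predict alternation here too.
Therefore /b/ is basic and [v] is derived by intervocalic spirantization (voiced stops become fricatives between vowels).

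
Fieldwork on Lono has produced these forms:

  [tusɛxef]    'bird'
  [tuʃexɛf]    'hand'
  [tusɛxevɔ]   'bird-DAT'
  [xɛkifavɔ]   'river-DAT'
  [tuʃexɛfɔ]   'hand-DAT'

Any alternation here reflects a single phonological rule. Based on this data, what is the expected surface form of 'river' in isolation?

[xɛkifaf]

'bird' shows [v] ~ [f] at the end of the stem ([tusɛxevɔ] vs [tusɛxef]).
If /f/ were underlying and a rule turned it into [v] before the DAT suffix, 'hand' would also alternate; but it has [f] in both [tuʃexɛfɔ] and [tuʃexɛf].
The alternation reflects word-final obstruent devoicing: voiced obstruents become voiceless word-finally. /v/ is underlying.
The one attested form of 'river', [xɛkifavɔ], shows underlying /xɛkifav/. Applying the same rule word-finally gives [xɛkifaf].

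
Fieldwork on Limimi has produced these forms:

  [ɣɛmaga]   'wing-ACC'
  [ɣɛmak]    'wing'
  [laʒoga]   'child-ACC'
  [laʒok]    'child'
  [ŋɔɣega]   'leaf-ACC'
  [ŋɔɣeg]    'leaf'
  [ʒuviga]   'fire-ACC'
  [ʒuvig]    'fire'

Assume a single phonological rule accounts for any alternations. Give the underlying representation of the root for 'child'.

In [laʒoga] and [laʒok] the final segment of 'child' alternates: [g] ~ [k].
If /g/ were underlying and a rule turned it into [k] in isolation, 'fire' would also alternate; but it has [g] in both [ʒuviga] and [ʒuvig].
The underlying segment must be /k/; voiceless stops become voiced between vowels, yielding [g] there.

/laʒok/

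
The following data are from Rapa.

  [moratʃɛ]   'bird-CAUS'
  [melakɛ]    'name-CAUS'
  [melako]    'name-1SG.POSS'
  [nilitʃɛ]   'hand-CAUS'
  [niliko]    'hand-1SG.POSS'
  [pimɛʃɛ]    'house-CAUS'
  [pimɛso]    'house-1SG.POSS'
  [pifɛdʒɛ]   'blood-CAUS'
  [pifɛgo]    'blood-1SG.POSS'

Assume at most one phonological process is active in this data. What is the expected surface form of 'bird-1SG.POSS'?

[morako]

The stem for 'hand' ends in [tʃ] in [nilitʃɛ] but [k] in [niliko].
Compare 'name', with invariant [k] in [melakɛ] and [melako]: an analysis with underlying /k/ and a rule producing [tʃ] before the CAUS suffix would wrongly predict alternation here too.
The underlying segment must be /tʃ/; palato-alveolar /tʃ/, /dʒ/ and /ʃ/ become [k], [g] and [s] when no front vowel follows, yielding [k] there.
From [moratʃɛ] the stem 'bird' is /moratʃ/; when no front vowel follows this yields [morako].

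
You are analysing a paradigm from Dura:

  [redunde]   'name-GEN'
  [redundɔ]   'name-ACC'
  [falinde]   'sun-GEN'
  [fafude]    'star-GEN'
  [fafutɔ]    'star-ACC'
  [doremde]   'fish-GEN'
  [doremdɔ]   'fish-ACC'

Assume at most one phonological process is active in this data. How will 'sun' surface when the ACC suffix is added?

[falindɔ]

The ACC suffix surfaces as [-dɔ] and [-tɔ], depending on the final segment of the stem.
By contrast the GEN suffix keeps its initial [d] throughout — that segment must be underlying.
So the underlying form is /-tɔ/, and voiceless stops become voiced after a nasal.
After 'sun', which ends in a nasal, the suffix surfaces as [-dɔ], giving [falindɔ].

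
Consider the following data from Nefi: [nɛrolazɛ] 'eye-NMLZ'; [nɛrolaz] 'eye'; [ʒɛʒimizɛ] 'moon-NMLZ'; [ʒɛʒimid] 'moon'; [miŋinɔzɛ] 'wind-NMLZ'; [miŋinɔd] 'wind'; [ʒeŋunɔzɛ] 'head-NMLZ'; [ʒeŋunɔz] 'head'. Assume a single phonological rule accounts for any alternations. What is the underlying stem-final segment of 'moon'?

The stem for 'moon' ends in [z] in [ʒɛʒimizɛ] but [d] in [ʒɛʒimid].
The stem 'eye' ([nɛrolazɛ], [nɛrolaz]) shows [z] unchanged in both environments, so [z] cannot be basic with [d] derived in isolation.
Therefore /d/ is basic and [z] is derived by intervocalic spirantization (voiced stops become fricatives between vowels).

/d/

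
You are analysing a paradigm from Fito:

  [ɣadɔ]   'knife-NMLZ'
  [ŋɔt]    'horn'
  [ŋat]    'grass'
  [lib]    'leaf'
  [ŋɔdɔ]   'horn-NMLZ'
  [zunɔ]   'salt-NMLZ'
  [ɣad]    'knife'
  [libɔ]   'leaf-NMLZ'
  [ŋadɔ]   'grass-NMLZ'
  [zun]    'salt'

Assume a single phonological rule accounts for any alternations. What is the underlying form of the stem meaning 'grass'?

The stem for 'grass' ends in [d] in [ŋadɔ] but [t] in [ŋat].
The stem 'knife' ([ɣadɔ], [ɣad]) shows [d] unchanged in both environments, so [d] cannot be basic with [t] derived in isolation.
Therefore /t/ is basic and [d] is derived by intervocalic voicing (voiceless stops become voiced between vowels).

/ŋat/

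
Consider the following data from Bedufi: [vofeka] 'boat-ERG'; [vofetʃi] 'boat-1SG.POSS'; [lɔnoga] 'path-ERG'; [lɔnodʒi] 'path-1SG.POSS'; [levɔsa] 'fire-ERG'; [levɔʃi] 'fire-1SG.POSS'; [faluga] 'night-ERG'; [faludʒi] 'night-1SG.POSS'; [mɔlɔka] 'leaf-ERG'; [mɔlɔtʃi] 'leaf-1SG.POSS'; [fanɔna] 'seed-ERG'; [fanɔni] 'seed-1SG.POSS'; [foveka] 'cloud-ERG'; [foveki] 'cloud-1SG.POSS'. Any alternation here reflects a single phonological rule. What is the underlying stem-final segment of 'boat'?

'boat' shows [k] ~ [tʃ] at the end of the stem ([vofeka] vs [vofetʃi]).
But 'cloud' keeps [k] in both environments ([foveka], [foveki]), so there is no rule changing /k/ to [tʃ] before the 1SG.POSS suffix.
The underlying segment must be /tʃ/; palato-alveolar /tʃ/, /dʒ/ and /ʃ/ become [k], [g] and [s] when no front vowel follows, yielding [k] there.

/tʃ/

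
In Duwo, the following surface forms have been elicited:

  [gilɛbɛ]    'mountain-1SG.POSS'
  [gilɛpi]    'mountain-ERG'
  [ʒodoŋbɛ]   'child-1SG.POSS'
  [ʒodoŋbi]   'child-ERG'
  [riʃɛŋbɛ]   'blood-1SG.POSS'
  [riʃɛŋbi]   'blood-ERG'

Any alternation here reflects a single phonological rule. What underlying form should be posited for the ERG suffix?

The ERG suffix surfaces as [-bi] and [-pi], depending on the final segment of the stem.
The 1SG.POSS suffix, which begins with [b], is invariant after every stem; so [b] is not altered by any rule here.
So the underlying form is /-pi/, and voiceless stops become voiced after a nasal.

/-pi/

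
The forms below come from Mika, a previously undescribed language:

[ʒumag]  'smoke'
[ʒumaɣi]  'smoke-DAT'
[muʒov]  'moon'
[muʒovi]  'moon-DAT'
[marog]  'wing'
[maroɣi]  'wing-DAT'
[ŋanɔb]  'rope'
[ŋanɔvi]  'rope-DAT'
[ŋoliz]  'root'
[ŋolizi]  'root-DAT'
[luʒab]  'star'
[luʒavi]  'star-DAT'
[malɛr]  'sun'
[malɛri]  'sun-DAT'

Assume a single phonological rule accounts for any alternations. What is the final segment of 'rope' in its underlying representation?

/b/

In [ŋanɔb] and [ŋanɔvi] the final segment of 'rope' alternates: [b] ~ [v].
The stem 'moon' ([muʒov], [muʒovi]) shows [v] unchanged in both environments, so [v] cannot be basic with [b] derived in isolation.
Therefore /b/ is basic and [v] is derived by intervocalic spirantization (voiced stops become fricatives between vowels).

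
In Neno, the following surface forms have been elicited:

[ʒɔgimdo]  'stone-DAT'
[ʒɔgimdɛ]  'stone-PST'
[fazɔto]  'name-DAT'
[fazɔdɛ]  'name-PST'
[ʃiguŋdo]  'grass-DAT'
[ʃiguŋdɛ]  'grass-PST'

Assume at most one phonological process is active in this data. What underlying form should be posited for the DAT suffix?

The DAT suffix surfaces as [-do] and [-to], depending on the final segment of the stem.
The PST suffix, which begins with [d], is invariant after every stem; so [d] is not altered by any rule here.
The DAT suffix is therefore /-to/ underlyingly, with post-nasal voicing: voiceless stops become voiced after a nasal.

/-to/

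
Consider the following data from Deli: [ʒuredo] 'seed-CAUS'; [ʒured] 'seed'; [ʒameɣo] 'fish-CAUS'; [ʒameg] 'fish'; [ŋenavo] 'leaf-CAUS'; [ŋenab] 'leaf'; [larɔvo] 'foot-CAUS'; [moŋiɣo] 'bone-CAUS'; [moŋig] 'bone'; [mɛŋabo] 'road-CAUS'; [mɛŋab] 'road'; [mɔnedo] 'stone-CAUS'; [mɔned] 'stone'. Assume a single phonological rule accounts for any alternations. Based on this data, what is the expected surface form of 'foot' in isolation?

[larɔb]

The root 'leaf' surfaces as [ŋenavo] and [ŋenab], with a stem-final [v] ~ [b] alternation.
But 'road' keeps [b] in both environments ([mɛŋabo], [mɛŋab]), so there is no rule changing /b/ to [v] before the CAUS suffix.
The underlying segment must be /v/; voiced fricatives become stops word-finally, yielding [b] there.
From [larɔvo] the stem 'foot' is /larɔv/; word-finally this yields [larɔb].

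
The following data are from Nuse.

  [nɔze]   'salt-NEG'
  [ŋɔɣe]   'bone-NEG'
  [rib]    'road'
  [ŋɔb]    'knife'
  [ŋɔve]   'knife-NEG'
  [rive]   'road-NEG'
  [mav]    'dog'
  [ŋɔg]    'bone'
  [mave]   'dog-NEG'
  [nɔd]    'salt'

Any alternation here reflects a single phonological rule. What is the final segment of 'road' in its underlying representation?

'road' shows [v] ~ [b] at the end of the stem ([rive] vs [rib]).
The stem 'dog' ([mave], [mav]) shows [v] unchanged in both environments, so [v] cannot be basic with [b] derived in isolation.
Therefore /b/ is basic and [v] is derived by intervocalic spirantization (voiced stops become fricatives between vowels).

/b/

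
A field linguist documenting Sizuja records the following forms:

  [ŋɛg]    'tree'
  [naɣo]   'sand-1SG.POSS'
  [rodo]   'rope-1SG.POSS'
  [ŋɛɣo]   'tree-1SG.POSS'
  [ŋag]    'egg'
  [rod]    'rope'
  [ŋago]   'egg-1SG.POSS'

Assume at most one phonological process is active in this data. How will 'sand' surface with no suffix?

[nag]

In [ŋɛg] and [ŋɛɣo] the final segment of 'tree' alternates: [g] ~ [ɣ].
But 'egg' keeps [g] in both environments ([ŋag], [ŋago]), so there is no rule changing /g/ to [ɣ] before the 1SG.POSS suffix.
The alternation reflects word-final hardening: voiced fricatives become stops word-finally. /ɣ/ is underlying.
From [naɣo] the stem 'sand' is /naɣ/; word-finally this yields [nag].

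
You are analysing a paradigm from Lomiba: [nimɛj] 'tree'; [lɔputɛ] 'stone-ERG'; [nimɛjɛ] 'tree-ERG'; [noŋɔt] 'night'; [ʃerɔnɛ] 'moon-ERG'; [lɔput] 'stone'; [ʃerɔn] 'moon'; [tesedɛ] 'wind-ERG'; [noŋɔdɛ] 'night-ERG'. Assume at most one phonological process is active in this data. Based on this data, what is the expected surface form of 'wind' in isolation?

The root 'night' surfaces as [noŋɔt] and [noŋɔdɛ], with a stem-final [t] ~ [d] alternation.
But 'stone' keeps [t] in both environments ([lɔput], [lɔputɛ]), so there is no rule changing /t/ to [d] before the ERG suffix.
The underlying segment must be /d/; voiced obstruents become voiceless word-finally, yielding [t] there.
The one attested form of 'wind', [tesedɛ], shows underlying /tesed/. Applying the same rule word-finally gives [teset].

[teset]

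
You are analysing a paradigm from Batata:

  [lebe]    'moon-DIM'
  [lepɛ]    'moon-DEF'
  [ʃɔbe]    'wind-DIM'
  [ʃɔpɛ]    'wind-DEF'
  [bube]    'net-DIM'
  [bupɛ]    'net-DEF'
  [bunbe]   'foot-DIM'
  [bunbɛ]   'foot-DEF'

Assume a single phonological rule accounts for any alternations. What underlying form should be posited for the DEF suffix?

The DEF suffix surfaces as [-bɛ] and [-pɛ], depending on the final segment of the stem.
By contrast the DIM suffix keeps its initial [b] throughout — that segment must be underlying.
So the underlying form is /-pɛ/, and voiceless stops become voiced after a nasal.

/-pɛ/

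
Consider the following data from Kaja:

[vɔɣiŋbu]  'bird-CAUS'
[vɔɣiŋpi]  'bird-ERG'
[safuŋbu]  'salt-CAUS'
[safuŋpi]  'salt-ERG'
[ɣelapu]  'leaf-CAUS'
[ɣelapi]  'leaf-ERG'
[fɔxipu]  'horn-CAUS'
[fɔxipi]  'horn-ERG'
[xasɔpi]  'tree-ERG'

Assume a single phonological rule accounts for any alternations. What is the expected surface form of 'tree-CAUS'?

The CAUS suffix surfaces as [-bu] and [-pu], depending on the final segment of the stem.
By contrast the ERG suffix keeps its initial [p] throughout — that segment must be underlying.
The CAUS suffix is therefore /-bu/ underlyingly, with post-vocalic devoicing: voiced stops become voiceless after a vowel.
After 'tree', which ends in a vowel, the suffix surfaces as [-pu], giving [xasɔpu].

[xasɔpu]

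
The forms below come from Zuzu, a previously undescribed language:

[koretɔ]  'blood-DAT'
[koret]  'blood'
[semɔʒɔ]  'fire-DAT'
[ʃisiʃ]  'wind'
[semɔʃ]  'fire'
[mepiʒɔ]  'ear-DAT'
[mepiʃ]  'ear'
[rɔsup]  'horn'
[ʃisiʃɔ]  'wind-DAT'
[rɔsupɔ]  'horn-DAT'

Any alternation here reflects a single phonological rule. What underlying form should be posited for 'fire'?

'fire' shows [ʒ] ~ [ʃ] at the end of the stem ([semɔʒɔ] vs [semɔʃ]).
Compare 'wind', with invariant [ʃ] in [ʃisiʃɔ] and [ʃisiʃ]: an analysis with underlying /ʃ/ and a rule producing [ʒ] before the DAT suffix would wrongly predict alternation here too.
The alternation reflects word-final obstruent devoicing: voiced obstruents become voiceless word-finally. /ʒ/ is underlying.

/semɔʒ/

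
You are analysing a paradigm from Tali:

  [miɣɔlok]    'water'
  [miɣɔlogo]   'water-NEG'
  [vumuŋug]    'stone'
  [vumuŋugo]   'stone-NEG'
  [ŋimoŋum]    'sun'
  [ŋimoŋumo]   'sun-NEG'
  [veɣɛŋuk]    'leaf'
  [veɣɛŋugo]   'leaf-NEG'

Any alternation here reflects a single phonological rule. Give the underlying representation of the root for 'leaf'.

The root 'leaf' surfaces as [veɣɛŋuk] and [veɣɛŋugo], with a stem-final [k] ~ [g] alternation.
But 'stone' keeps [g] in both environments ([vumuŋug], [vumuŋugo]), so there is no rule changing /g/ to [k] in isolation.
The underlying segment must be /k/; voiceless stops become voiced between vowels, yielding [g] there.
Hence 'leaf' is /veɣɛŋuk/ underlyingly.

/veɣɛŋuk/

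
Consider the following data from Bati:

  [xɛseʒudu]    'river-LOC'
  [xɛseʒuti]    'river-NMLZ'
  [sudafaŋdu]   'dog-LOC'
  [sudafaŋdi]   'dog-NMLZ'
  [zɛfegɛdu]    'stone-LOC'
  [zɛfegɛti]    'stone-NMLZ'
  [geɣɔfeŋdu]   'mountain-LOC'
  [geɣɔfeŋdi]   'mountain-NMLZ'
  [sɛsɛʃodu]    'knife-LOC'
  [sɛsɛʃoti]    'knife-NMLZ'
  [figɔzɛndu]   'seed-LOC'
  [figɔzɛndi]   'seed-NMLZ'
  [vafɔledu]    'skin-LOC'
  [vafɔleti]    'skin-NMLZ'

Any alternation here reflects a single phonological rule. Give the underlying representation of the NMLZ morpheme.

The NMLZ suffix surfaces as [-di] and [-ti], depending on the final segment of the stem.
The LOC suffix, which begins with [d], is invariant after every stem; so [d] is not altered by any rule here.
So the underlying form is /-ti/, and voiceless stops become voiced after a nasal.

/-ti/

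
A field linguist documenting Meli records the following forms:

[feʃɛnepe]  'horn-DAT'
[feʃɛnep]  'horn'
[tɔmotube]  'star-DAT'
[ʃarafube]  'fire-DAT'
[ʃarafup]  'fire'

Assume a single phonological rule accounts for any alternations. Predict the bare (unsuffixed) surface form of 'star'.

[tɔmotup]

In [ʃarafube] and [ʃarafup] the final segment of 'fire' alternates: [b] ~ [p].
Compare 'horn', with invariant [p] in [feʃɛnepe] and [feʃɛnep]: an analysis with underlying /p/ and a rule producing [b] before the DAT suffix would wrongly predict alternation here too.
The underlying segment must be /b/; voiced obstruents become voiceless word-finally, yielding [p] there.
From [tɔmotube] the stem 'star' is /tɔmotub/; word-finally this yields [tɔmotup].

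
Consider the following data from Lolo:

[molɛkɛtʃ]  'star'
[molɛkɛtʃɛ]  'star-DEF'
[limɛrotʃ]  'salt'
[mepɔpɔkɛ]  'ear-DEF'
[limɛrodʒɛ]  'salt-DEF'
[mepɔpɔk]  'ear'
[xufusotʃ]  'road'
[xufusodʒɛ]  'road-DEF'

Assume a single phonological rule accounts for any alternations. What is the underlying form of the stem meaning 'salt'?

/limɛrodʒ/

'salt' shows [tʃ] ~ [dʒ] at the end of the stem ([limɛrotʃ] vs [limɛrodʒɛ]).
But 'star' keeps [tʃ] in both environments ([molɛkɛtʃ], [molɛkɛtʃɛ]), so there is no rule changing /tʃ/ to [dʒ] before the DEF suffix.
The alternation reflects word-final obstruent devoicing: voiced obstruents become voiceless word-finally. /dʒ/ is underlying.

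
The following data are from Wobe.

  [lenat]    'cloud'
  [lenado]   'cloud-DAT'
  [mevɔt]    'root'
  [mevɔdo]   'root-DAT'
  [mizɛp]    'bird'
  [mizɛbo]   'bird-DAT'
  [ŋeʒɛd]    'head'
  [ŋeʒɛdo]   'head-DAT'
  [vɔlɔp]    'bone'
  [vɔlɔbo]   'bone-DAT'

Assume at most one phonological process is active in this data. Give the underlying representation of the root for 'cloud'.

In [lenat] and [lenado] the final segment of 'cloud' alternates: [t] ~ [d].
If /d/ were underlying and a rule turned it into [t] in isolation, 'head' would also alternate; but it has [d] in both [ŋeʒɛd] and [ŋeʒɛdo].
So /t/ is underlying, and a rule of intervocalic voicing — voiceless stops become voiced between vowels — gives [d].

/lenat/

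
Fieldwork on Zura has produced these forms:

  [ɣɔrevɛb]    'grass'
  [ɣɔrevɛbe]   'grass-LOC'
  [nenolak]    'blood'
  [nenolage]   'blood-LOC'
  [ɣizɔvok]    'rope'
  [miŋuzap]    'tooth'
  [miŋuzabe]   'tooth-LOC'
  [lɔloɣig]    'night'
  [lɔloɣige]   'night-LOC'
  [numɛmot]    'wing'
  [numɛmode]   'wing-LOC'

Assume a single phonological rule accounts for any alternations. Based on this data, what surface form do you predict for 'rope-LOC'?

[ɣizɔvoge]

'blood' shows [k] ~ [g] at the end of the stem ([nenolak] vs [nenolage]).
But 'night' keeps [g] in both environments ([lɔloɣig], [lɔloɣige]), so there is no rule changing /g/ to [k] in isolation.
The underlying segment must be /k/; voiceless stops become voiced between vowels, yielding [g] there.
The one attested form of 'rope', [ɣizɔvok], shows underlying /ɣizɔvok/. Applying the same rule between vowels gives [ɣizɔvoge].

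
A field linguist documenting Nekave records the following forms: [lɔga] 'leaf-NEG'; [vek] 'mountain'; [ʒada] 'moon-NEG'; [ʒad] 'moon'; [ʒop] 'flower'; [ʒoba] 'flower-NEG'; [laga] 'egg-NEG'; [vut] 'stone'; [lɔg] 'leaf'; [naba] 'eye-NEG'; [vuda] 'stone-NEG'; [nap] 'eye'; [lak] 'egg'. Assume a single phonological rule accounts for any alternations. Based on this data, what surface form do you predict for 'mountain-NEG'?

[vega]

The stem for 'egg' ends in [k] in [lak] but [g] in [laga].
Compare 'leaf', with invariant [g] in [lɔg] and [lɔga]: an analysis with underlying /g/ and a rule producing [k] in isolation would wrongly predict alternation here too.
The underlying segment must be /k/; voiceless stops become voiced between vowels, yielding [g] there.
The one attested form of 'mountain', [vek], shows underlying /vek/. Applying the same rule between vowels gives [vega].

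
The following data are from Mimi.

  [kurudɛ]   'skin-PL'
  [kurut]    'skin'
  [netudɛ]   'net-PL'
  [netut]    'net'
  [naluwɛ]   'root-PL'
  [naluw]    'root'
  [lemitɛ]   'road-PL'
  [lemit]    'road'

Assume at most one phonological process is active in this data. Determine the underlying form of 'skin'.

/kurud/

The stem for 'skin' ends in [d] in [kurudɛ] but [t] in [kurut].
The stem 'road' ([lemitɛ], [lemit]) shows [t] unchanged in both environments, so [t] cannot be basic with [d] derived before the PL suffix.
Therefore /d/ is basic and [t] is derived by word-final obstruent devoicing (voiced obstruents become voiceless word-finally).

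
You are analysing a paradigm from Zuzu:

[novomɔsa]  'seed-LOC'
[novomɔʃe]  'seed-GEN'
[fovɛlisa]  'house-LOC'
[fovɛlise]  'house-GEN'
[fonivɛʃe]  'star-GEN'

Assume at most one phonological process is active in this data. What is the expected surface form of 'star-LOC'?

[fonivɛsa]

The stem for 'seed' ends in [s] in [novomɔsa] but [ʃ] in [novomɔʃe].
The stem 'house' ([fovɛlisa], [fovɛlise]) shows [s] unchanged in both environments, so [s] cannot be basic with [ʃ] derived before the GEN suffix.
The alternation reflects depalatalization: palato-alveolar /ʃ/ becomes [s] when no front vowel follows. /ʃ/ is underlying.
From [fonivɛʃe] the stem 'star' is /fonivɛʃ/; when no front vowel follows this yields [fonivɛsa].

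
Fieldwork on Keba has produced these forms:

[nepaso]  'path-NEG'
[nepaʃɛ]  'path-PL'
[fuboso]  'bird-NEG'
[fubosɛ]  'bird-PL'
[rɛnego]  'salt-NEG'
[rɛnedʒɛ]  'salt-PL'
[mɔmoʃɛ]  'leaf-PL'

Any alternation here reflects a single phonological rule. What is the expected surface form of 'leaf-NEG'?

[mɔmoso]

The root 'path' surfaces as [nepaso] and [nepaʃɛ], with a stem-final [s] ~ [ʃ] alternation.
But 'bird' keeps [s] in both environments ([fuboso], [fubosɛ]), so there is no rule changing /s/ to [ʃ] before the PL suffix.
Therefore /ʃ/ is basic and [s] is derived by depalatalization (palato-alveolar /dʒ/ and /ʃ/ become [g] and [s] when no front vowel follows).
The one attested form of 'leaf', [mɔmoʃɛ], shows underlying /mɔmoʃ/. Applying the same rule when no front vowel follows gives [mɔmoso].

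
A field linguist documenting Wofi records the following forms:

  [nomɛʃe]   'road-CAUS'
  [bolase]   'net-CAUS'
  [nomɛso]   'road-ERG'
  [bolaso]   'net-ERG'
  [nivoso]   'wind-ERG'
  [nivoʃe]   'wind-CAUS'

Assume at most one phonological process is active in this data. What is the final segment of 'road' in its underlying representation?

The root 'road' surfaces as [nomɛso] and [nomɛʃe], with a stem-final [s] ~ [ʃ] alternation.
If /s/ were underlying and a rule turned it into [ʃ] before the CAUS suffix, 'net' would also alternate; but it has [s] in both [bolaso] and [bolase].
The alternation reflects depalatalization: palato-alveolar /ʃ/ becomes [s] when no front vowel follows. /ʃ/ is underlying.

/ʃ/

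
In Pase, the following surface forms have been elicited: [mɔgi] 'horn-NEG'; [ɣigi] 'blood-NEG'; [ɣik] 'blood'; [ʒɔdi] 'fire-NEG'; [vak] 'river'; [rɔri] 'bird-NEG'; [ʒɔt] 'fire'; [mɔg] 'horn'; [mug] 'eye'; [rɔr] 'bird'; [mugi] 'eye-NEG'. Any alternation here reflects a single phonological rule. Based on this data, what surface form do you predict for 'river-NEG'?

[vagi]

The stem for 'blood' ends in [k] in [ɣik] but [g] in [ɣigi].
If /g/ were underlying and a rule turned it into [k] in isolation, 'horn' would also alternate; but it has [g] in both [mɔg] and [mɔgi].
Therefore /k/ is basic and [g] is derived by intervocalic voicing (voiceless stops become voiced between vowels).
From [vak] the stem 'river' is /vak/; between vowels this yields [vagi].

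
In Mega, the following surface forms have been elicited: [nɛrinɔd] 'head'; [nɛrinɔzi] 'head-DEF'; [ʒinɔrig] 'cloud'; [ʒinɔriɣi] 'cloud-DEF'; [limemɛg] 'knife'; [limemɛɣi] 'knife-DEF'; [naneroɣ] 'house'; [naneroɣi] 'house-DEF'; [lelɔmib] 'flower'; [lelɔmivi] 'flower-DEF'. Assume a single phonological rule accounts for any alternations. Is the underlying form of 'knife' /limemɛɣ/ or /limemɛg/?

/limemɛg/

In [limemɛg] and [limemɛɣi] the final segment of 'knife' alternates: [g] ~ [ɣ].
The stem 'house' ([naneroɣ], [naneroɣi]) shows [ɣ] unchanged in both environments, so [ɣ] cannot be basic with [g] derived in isolation.
Therefore /g/ is basic and [ɣ] is derived by intervocalic spirantization (voiced stops become fricatives between vowels).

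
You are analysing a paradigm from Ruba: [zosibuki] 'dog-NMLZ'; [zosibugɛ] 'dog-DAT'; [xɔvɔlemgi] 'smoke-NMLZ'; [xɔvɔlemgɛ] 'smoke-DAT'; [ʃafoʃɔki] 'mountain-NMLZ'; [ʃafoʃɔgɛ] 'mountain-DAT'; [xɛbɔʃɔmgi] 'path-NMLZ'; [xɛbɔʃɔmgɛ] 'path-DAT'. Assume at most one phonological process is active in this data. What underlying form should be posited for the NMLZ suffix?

The NMLZ morpheme has two allomorphs, [-gi] and [-ki].
The DAT suffix, which begins with [g], is invariant after every stem; so [g] is not altered by any rule here.
So the underlying form is /-ki/, and voiceless stops become voiced after a nasal.

/-ki/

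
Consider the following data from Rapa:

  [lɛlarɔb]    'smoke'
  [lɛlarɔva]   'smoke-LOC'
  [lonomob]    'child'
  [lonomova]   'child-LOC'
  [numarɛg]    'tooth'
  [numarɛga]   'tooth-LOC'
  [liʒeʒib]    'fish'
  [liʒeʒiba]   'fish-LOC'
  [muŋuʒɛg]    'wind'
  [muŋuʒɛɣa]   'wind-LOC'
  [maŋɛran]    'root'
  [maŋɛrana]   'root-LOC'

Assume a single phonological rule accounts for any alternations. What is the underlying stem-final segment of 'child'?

The stem for 'child' ends in [b] in [lonomob] but [v] in [lonomova].
If /b/ were underlying and a rule turned it into [v] before the LOC suffix, 'fish' would also alternate; but it has [b] in both [liʒeʒib] and [liʒeʒiba].
Therefore /v/ is basic and [b] is derived by word-final hardening (voiced fricatives become stops word-finally).

/v/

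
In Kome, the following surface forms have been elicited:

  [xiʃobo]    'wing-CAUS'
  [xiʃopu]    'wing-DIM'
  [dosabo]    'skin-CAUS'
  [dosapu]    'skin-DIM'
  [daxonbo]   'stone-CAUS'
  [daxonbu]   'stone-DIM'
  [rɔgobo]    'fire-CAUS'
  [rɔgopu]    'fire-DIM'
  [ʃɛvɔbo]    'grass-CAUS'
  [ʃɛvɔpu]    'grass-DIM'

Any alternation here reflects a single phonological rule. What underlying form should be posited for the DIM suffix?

/-pu/

The DIM suffix surfaces as [-bu] and [-pu], depending on the final segment of the stem.
The CAUS suffix, which begins with [b], is invariant after every stem; so [b] is not altered by any rule here.
So the underlying form is /-pu/, and voiceless stops become voiced after a nasal.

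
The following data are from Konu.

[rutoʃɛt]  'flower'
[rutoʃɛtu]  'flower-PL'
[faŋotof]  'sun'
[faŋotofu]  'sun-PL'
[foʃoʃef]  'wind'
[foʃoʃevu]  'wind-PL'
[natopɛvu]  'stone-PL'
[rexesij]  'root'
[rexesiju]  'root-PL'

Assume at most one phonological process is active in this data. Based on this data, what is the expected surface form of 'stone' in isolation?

[natopɛf]

In [foʃoʃef] and [foʃoʃevu] the final segment of 'wind' alternates: [f] ~ [v].
The stem 'sun' ([faŋotof], [faŋotofu]) shows [f] unchanged in both environments, so [f] cannot be basic with [v] derived before the PL suffix.
The alternation reflects word-final obstruent devoicing: voiced obstruents become voiceless word-finally. /v/ is underlying.
The one attested form of 'stone', [natopɛvu], shows underlying /natopɛv/. Applying the same rule word-finally gives [natopɛf].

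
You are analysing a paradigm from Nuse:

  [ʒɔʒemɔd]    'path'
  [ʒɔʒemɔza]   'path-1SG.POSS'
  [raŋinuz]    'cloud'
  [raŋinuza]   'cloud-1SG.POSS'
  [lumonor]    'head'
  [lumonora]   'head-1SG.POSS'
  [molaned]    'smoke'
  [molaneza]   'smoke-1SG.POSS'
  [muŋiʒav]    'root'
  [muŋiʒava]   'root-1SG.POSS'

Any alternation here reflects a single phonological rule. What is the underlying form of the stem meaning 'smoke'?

In [molaned] and [molaneza] the final segment of 'smoke' alternates: [d] ~ [z].
The stem 'cloud' ([raŋinuz], [raŋinuza]) shows [z] unchanged in both environments, so [z] cannot be basic with [d] derived in isolation.
The alternation reflects intervocalic spirantization: voiced stops become fricatives between vowels. /d/ is underlying.
The underlying form of 'smoke' is therefore /molaned/.

/molaned/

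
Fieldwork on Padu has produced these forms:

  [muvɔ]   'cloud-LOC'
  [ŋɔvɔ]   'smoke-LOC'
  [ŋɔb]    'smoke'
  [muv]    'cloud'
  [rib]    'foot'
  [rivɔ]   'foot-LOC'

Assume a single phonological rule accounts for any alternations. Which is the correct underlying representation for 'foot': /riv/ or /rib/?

/rib/

'foot' shows [v] ~ [b] at the end of the stem ([rivɔ] vs [rib]).
If /v/ were underlying and a rule turned it into [b] in isolation, 'cloud' would also alternate; but it has [v] in both [muvɔ] and [muv].
So /b/ is underlying, and a rule of intervocalic spirantization — voiced stops become fricatives between vowels — gives [v].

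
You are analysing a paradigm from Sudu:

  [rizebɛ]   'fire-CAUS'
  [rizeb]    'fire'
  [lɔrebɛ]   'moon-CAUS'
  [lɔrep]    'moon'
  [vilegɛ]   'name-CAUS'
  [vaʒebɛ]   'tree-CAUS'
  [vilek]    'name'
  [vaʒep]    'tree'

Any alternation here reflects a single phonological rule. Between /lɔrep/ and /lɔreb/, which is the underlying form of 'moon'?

/lɔrep/

In [lɔrebɛ] and [lɔrep] the final segment of 'moon' alternates: [b] ~ [p].
If /b/ were underlying and a rule turned it into [p] in isolation, 'fire' would also alternate; but it has [b] in both [rizebɛ] and [rizeb].
The underlying segment must be /p/; voiceless stops become voiced between vowels, yielding [b] there.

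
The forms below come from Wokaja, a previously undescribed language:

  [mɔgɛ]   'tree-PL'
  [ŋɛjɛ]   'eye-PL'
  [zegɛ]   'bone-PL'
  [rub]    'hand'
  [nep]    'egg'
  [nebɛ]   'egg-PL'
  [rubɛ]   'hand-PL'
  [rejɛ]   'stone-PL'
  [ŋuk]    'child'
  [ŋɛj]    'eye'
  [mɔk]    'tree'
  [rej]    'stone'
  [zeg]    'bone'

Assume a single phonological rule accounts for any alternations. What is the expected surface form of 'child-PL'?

[ŋugɛ]

In [mɔgɛ] and [mɔk] the final segment of 'tree' alternates: [g] ~ [k].
Compare 'bone', with invariant [g] in [zegɛ] and [zeg]: an analysis with underlying /g/ and a rule producing [k] in isolation would wrongly predict alternation here too.
The alternation reflects intervocalic voicing: voiceless stops become voiced between vowels. /k/ is underlying.
From [ŋuk] the stem 'child' is /ŋuk/; between vowels this yields [ŋugɛ].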